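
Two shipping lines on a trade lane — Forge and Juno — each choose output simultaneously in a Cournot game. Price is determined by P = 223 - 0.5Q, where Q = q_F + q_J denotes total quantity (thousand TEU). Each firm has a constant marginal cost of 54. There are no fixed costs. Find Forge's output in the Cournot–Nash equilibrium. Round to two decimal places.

Each firm earns π_i = (223 - 0.5Q)q_i - 54q_i.
Setting ∂π_i/∂q_i = 0 with rivals' quantities fixed: 169 - q_i - (1/2)q_j = 0.
With identical firms every q_j equals q_i, so q_j = q_i and 169 = (3/2)q_i, giving q_i = 338/3.

112.67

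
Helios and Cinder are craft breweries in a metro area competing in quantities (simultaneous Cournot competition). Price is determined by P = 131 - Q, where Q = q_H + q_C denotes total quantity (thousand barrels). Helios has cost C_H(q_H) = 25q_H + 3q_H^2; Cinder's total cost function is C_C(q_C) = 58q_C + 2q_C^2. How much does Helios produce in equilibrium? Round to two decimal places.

Helios's profit: π_H = (131 - Q)q_H - (25q_H + 3q_H²). Setting ∂π_H/∂q_H = 0: 106 - 8q_H - (q_C) = 0.
Cinder's first-order condition: 73 - 6q_C - (q_H) = 0.
Rearranging gives the reaction functions q_H = (106 - q_C)/8 and q_C = (73 - q_H)/6.
Substituting one into the other gives q_H = 563/47 and q_C = 478/47.

11.98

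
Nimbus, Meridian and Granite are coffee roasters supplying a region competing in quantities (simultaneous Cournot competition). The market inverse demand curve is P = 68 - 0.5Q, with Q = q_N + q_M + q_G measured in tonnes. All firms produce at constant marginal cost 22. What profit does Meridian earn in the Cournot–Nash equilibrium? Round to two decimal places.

A representative firm's profit is π_i = q_i(68 - 0.5Q) - 22q_i.
Setting ∂π_i/∂q_i = 0 with rivals' quantities fixed: 46 - q_i - (1/2)·Σ_{j≠i} q_j = 0.
By symmetry each firm produces the same amount; substituting Σ_{j≠i} q_j = 2q_i yields q_i = 46/2 = 23.
Price P = 68 - (1/2)·69 = 67/2.
Meridian's profit: (67/2 - 22)·23 = 529/2.

264.50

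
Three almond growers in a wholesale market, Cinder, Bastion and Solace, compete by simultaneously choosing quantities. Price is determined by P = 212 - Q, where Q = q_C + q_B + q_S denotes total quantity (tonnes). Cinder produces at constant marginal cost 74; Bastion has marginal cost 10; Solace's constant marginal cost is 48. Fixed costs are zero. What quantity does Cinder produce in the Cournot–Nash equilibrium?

12

Cinder's profit: π_C = (212 - Q)q_C - (74q_C). Setting ∂π_C/∂q_C = 0: 138 - 2q_C - (q_B + q_S) = 0.
Bastion's profit: π_B = (212 - Q)q_B - (10q_B). Setting ∂π_B/∂q_B = 0: 202 - 2q_B - (q_C + q_S) = 0.
Solace's profit: π_S = (212 - Q)q_S - (48q_S). Setting ∂π_S/∂q_S = 0: 164 - 2q_S - (q_C + q_B) = 0.
Adding the 3 conditions: 504 − 2Q − 2Q = 0, i.e. Q = 126.
Back-substituting: q_C = (138 − 126) = 12, q_B = (202 − 126) = 76, q_S = (164 − 126) = 38.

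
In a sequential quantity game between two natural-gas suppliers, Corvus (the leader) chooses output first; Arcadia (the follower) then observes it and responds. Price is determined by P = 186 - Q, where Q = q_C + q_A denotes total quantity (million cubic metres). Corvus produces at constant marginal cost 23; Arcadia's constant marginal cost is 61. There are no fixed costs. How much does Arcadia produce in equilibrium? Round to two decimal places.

The follower Arcadia best-responds to any q_C: π_A = (186 - Q)q_A - 61q_A.
Setting the follower's marginal profit to zero, 125 - q_C - 2q_A = 0, i.e. q_A = (125 - q_C)/2.
Corvus substitutes q_A(q_C) into its own profit: π_C = q_C(186 - q_C - (125 - q_C)/2) - 23q_C = (247/2 - (1/2)q_C)q_C - 23q_C.
Maximising: ∂π_C/∂q_C = 201/2 - q_C = 0, giving q_C = 201/2.
Then q_A = (125 - 201/2)/2 = 49/4.

12.25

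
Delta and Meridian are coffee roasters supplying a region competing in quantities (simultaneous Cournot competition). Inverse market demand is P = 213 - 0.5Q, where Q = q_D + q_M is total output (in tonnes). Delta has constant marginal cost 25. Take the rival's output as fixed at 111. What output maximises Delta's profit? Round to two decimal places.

With the rival's output fixed at 111, Delta's profit is π_D = (213 - (1/2)·111 - (1/2)q_D)q_D - (25q_D) = (315/2 - (1/2)q_D)q_D - (25q_D).
∂π_D/∂q_D = 265/2 - q_D = 0, so q_D = 265/2.

132.50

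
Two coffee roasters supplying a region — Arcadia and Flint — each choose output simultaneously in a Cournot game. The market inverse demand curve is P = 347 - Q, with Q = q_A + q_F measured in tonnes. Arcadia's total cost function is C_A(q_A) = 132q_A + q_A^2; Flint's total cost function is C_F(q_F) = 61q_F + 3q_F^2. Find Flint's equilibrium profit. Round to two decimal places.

Arcadia's profit: π_A = (347 - Q)q_A - (132q_A + q_A²). Setting ∂π_A/∂q_A = 0: 215 - 4q_A - (q_F) = 0.
Flint's profit: π_F = (347 - Q)q_F - (61q_F + 3q_F²). Setting ∂π_F/∂q_F = 0: 286 - 8q_F - (q_A) = 0.
So q_A = (215 - q_F)/4 and q_F = (286 - q_A)/8.
Substituting one into the other gives q_A = 1434/31 and q_F = 929/31.
Price P = 347 - 76.2258 = 270.7742.
Flint's profit: 270.7742·(929/31) - 61·(929/31) - 3(929/31)² = 3592.2622.

3592.26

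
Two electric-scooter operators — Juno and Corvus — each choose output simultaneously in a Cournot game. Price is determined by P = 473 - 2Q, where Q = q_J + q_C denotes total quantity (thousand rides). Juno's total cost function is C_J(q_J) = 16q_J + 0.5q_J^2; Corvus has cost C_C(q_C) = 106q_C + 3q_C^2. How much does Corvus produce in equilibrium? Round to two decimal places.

Juno's profit: π_J = (473 - 2Q)q_J - (16q_J + (1/2)q_J²). Setting ∂π_J/∂q_J = 0: 457 - 5q_J - 2(q_C) = 0.
Corvus's first-order condition: 367 - 10q_C - 2(q_J) = 0.
Best responses: q_J = (457 - 2q_C)/5, q_C = (367 - 2q_J)/10.
Solving the pair: q_J = 1918/23, q_C = 921/46.

20.02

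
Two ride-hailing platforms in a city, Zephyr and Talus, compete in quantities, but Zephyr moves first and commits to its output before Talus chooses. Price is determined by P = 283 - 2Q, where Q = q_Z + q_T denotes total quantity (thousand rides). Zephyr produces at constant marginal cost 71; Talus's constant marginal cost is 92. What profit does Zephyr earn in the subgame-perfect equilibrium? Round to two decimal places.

3393.06

The follower Talus best-responds to any q_Z: π_T = (283 - 2Q)q_T - 92q_T.
Setting the follower's marginal profit to zero, 191 - 2q_Z - 4q_T = 0, i.e. q_T = (191 - 2q_Z)/4.
Zephyr substitutes q_T(q_Z) into its own profit: π_Z = q_Z(283 - 2q_Z - (191 - 2q_Z)/2) - 71q_Z = (375/2 - q_Z)q_Z - 71q_Z.
Leader FOC: 233/2 - 2q_Z = 0, so q_Z = 233/4.
Then q_T = (191 - 2·(233/4))/4 = 149/8.
Price P = 283 - 2·(615/8) = 517/4.
Zephyr's profit: (517/4 - 71)·(233/4) = 3393.0625.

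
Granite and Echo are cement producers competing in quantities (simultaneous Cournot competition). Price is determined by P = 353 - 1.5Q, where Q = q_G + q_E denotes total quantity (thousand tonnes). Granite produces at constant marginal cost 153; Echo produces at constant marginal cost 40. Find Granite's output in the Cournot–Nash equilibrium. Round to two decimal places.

Granite's profit: π_G = (353 - 1.5Q)q_G - (153q_G). Setting ∂π_G/∂q_G = 0: 200 - 3q_G - (3/2)(q_E) = 0.
Echo's profit: π_E = (353 - 1.5Q)q_E - (40q_E). Setting ∂π_E/∂q_E = 0: 313 - 3q_E - (3/2)(q_G) = 0.
Rearranging gives the reaction functions q_G = (200 - (3/2)q_E)/3 and q_E = (313 - (3/2)q_G)/3.
Solving the pair: q_G = 58/3, q_E = 284/3.

19.33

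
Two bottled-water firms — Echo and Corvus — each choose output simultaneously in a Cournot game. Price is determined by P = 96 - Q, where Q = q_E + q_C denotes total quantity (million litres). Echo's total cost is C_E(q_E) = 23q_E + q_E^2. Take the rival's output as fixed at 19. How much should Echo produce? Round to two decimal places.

13.50

With the rival's output fixed at 19, Echo's profit is π_E = (96 - 19 - q_E)q_E - (23q_E + q_E²) = (77 - q_E)q_E - (23q_E + q_E²).
∂π_E/∂q_E = 54 - 4q_E = 0, so q_E = 27/2.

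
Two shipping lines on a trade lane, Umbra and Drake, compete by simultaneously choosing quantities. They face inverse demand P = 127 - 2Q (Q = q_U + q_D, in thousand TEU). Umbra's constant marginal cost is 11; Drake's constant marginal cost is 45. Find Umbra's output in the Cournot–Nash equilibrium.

25

Umbra's profit: π_U = (127 - 2Q)q_U - (11q_U). Setting ∂π_U/∂q_U = 0: 116 - 4q_U - 2(q_D) = 0.
Drake's profit: π_D = (127 - 2Q)q_D - (45q_D). Setting ∂π_D/∂q_D = 0: 82 - 4q_D - 2(q_U) = 0.
Best responses: q_U = (116 - 2q_D)/4, q_D = (82 - 2q_U)/4.
Substituting one into the other gives q_U = 25 and q_D = 8.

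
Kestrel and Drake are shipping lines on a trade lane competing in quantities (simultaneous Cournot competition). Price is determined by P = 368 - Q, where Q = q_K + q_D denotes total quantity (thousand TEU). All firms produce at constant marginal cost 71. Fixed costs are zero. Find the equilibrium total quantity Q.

A representative firm's profit is π_i = q_i(368 - Q) - 71q_i.
Setting ∂π_i/∂q_i = 0 with rivals' quantities fixed: 297 - 2q_i - q_j = 0.
By symmetry each firm produces the same amount; substituting q_j = q_i yields q_i = 297/3 = 99.
Total output Q = 99 + 99 = 198.

198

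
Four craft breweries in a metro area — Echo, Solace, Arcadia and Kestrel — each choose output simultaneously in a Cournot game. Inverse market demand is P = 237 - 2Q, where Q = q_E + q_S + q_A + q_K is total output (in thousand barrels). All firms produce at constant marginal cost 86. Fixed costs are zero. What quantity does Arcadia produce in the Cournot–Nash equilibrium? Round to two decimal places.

15.10

Each firm earns π_i = (237 - 2Q)q_i - 86q_i.
First-order condition (treating rivals' output as given): 151 - 4q_i - 2·Σ_{j≠i} q_j = 0.
With identical firms every q_j equals q_i, so Σ_{j≠i} q_j = 3q_i and 151 = 10q_i, giving q_i = 151/10.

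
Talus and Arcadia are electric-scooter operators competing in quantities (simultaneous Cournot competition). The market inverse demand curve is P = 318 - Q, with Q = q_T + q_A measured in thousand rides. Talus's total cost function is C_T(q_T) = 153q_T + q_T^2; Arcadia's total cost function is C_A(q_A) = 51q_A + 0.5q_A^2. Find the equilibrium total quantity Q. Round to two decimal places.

102.82

Talus's profit: π_T = (318 - Q)q_T - (153q_T + q_T²). Setting ∂π_T/∂q_T = 0: 165 - 4q_T - (q_A) = 0.
Arcadia's profit: π_A = (318 - Q)q_A - (51q_A + (1/2)q_A²). Setting ∂π_A/∂q_A = 0: 267 - 3q_A - (q_T) = 0.
Rearranging gives the reaction functions q_T = (165 - q_A)/4 and q_A = (267 - q_T)/3.
Substituting one into the other gives q_T = 228/11 and q_A = 903/11.
Total output Q = 228/11 + 903/11 = 1131/11.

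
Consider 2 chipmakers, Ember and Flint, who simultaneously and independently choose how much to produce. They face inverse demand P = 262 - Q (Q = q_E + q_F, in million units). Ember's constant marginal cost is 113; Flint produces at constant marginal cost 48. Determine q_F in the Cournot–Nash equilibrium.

93

Ember's profit: π_E = (262 - Q)q_E - (113q_E). Setting ∂π_E/∂q_E = 0: 149 - 2q_E - (q_F) = 0.
Flint's profit: π_F = (262 - Q)q_F - (48q_F). Setting ∂π_F/∂q_F = 0: 214 - 2q_F - (q_E) = 0.
Best responses: q_E = (149 - q_F)/2, q_F = (214 - q_E)/2.
Solving the pair: q_E = 28, q_F = 93.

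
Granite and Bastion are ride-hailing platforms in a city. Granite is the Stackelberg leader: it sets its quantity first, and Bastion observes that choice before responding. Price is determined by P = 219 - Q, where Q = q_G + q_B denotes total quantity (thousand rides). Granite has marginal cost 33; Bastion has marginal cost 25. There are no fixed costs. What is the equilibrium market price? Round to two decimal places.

The follower Bastion best-responds to any q_G: π_B = (219 - Q)q_B - 25q_B.
Follower FOC: 194 - q_G - 2q_B = 0, so q_B(q_G) = (194 - q_G)/2.
The leader anticipates this reaction. Substituting into P = 219 - Q gives P = 122 - (1/2)q_G, so π_G = (122 - (1/2)q_G)q_G - 33q_G.
Maximising: ∂π_G/∂q_G = 89 - q_G = 0, giving q_G = 89.
Then q_B = (194 - 89)/2 = 105/2.
Total output Q = 283/2, so price P = 219 - 283/2 = 155/2.

77.50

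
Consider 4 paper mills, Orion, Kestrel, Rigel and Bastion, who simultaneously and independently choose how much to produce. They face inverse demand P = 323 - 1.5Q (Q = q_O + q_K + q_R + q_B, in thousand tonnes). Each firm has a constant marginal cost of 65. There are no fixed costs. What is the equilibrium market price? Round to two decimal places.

A representative firm's profit is π_i = q_i(323 - 1.5Q) - 65q_i.
First-order condition (treating rivals' output as given): 258 - 3q_i - (3/2)·Σ_{j≠i} q_j = 0.
By symmetry each firm produces the same amount; substituting Σ_{j≠i} q_j = 3q_i yields q_i = 258/(15/2) = 172/5.
Total output Q = 688/5, so price P = 323 - (3/2)·(688/5) = 583/5.

116.60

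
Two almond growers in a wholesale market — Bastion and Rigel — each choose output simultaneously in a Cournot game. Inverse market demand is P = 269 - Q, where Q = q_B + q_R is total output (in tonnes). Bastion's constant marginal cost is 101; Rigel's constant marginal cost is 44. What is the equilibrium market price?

Bastion's profit: π_B = (269 - Q)q_B - (101q_B). Setting ∂π_B/∂q_B = 0: 168 - 2q_B - (q_R) = 0.
Rigel's first-order condition: 225 - 2q_R - (q_B) = 0.
Rearranging gives the reaction functions q_B = (168 - q_R)/2 and q_R = (225 - q_B)/2.
Substituting one into the other gives q_B = 37 and q_R = 94.
Total output Q = 131, so price P = 269 - 131 = 138.

138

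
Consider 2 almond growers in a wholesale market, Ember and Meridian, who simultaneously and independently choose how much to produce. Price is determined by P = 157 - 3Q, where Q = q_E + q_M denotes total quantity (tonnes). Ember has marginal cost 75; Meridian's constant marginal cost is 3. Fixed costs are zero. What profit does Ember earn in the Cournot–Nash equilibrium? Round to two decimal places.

Ember's profit: π_E = (157 - 3Q)q_E - (75q_E). Setting ∂π_E/∂q_E = 0: 82 - 6q_E - 3(q_M) = 0.
Meridian's first-order condition: 154 - 6q_M - 3(q_E) = 0.
Best responses: q_E = (82 - 3q_M)/6, q_M = (154 - 3q_E)/6.
Substituting one into the other gives q_E = 10/9 and q_M = 226/9.
Price P = 157 - 3·(236/9) = 235/3.
Ember's profit: (235/3 - 75)·(10/9) = 100/27.

3.70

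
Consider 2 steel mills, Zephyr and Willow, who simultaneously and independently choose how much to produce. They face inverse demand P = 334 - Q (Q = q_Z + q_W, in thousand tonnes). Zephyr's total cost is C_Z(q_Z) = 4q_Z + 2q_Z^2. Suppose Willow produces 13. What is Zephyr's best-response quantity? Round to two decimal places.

With the rival's output fixed at 13, Zephyr's profit is π_Z = (334 - 13 - q_Z)q_Z - (4q_Z + 2q_Z²) = (321 - q_Z)q_Z - (4q_Z + 2q_Z²).
∂π_Z/∂q_Z = 317 - 6q_Z = 0, so q_Z = 317/6.

52.83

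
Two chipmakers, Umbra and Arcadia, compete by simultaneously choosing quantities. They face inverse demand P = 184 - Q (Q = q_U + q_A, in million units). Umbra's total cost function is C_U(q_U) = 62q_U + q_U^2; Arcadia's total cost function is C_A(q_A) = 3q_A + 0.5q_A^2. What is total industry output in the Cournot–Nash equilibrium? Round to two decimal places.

71.55

Umbra's profit: π_U = (184 - Q)q_U - (62q_U + q_U²). Setting ∂π_U/∂q_U = 0: 122 - 4q_U - (q_A) = 0.
Arcadia's first-order condition: 181 - 3q_A - (q_U) = 0.
So q_U = (122 - q_A)/4 and q_A = (181 - q_U)/3.
Solving the pair: q_U = 185/11, q_A = 602/11.
Total output Q = 185/11 + 602/11 = 787/11.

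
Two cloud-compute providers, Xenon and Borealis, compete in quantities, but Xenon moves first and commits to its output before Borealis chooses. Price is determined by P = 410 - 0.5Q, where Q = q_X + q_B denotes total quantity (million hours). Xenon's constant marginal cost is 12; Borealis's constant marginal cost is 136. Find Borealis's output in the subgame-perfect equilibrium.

Solve by backward induction. Given q_X, the follower Borealis maximises π_B = (410 - (1/2)q_X - (1/2)q_B)q_B - 136q_B.
Setting the follower's marginal profit to zero, 274 - (1/2)q_X - q_B = 0, i.e. q_B = (274 - (1/2)q_X).
Xenon substitutes q_B(q_X) into its own profit: π_X = q_X(410 - (1/2)q_X - (274 - (1/2)q_X)/2) - 12q_X = (273 - (1/4)q_X)q_X - 12q_X.
Leader FOC: 261 - (1/2)q_X = 0, so q_X = 522.
Then q_B = (274 - (1/2)·522) = 13.

13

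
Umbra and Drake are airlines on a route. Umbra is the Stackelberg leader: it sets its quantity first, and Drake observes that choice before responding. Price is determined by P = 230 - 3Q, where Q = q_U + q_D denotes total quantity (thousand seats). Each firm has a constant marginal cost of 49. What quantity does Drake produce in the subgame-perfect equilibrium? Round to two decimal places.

Solve by backward induction. Given q_U, the follower Drake maximises π_D = (230 - 3q_U - 3q_D)q_D - 49q_D.
Setting the follower's marginal profit to zero, 181 - 3q_U - 6q_D = 0, i.e. q_D = (181 - 3q_U)/6.
Umbra substitutes q_D(q_U) into its own profit: π_U = q_U(230 - 3q_U - (181 - 3q_U)/2) - 49q_U = (279/2 - (3/2)q_U)q_U - 49q_U.
The leader's first-order condition 181/2 - 3q_U = 0 yields q_U = 181/6.
Then q_D = (181 - 3·(181/6))/6 = 181/12.

15.08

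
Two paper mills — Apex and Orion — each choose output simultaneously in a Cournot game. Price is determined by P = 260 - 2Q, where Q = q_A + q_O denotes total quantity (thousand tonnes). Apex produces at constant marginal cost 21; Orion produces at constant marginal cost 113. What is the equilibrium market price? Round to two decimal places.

Apex's profit: π_A = (260 - 2Q)q_A - (21q_A). Setting ∂π_A/∂q_A = 0: 239 - 4q_A - 2(q_O) = 0.
Orion's first-order condition: 147 - 4q_O - 2(q_A) = 0.
Best responses: q_A = (239 - 2q_O)/4, q_O = (147 - 2q_A)/4.
Substituting one into the other gives q_A = 331/6 and q_O = 55/6.
Total output Q = 193/3, so price P = 260 - 2·(193/3) = 394/3.

131.33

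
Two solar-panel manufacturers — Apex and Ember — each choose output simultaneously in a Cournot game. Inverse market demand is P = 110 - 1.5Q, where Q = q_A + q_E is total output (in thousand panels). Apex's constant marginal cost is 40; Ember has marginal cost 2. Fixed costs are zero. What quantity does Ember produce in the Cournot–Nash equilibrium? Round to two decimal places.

Apex's profit: π_A = (110 - 1.5Q)q_A - (40q_A). Setting ∂π_A/∂q_A = 0: 70 - 3q_A - (3/2)(q_E) = 0.
Ember's profit: π_E = (110 - 1.5Q)q_E - (2q_E). Setting ∂π_E/∂q_E = 0: 108 - 3q_E - (3/2)(q_A) = 0.
Rearranging gives the reaction functions q_A = (70 - (3/2)q_E)/3 and q_E = (108 - (3/2)q_A)/3.
Substituting one into the other gives q_A = 64/9 and q_E = 292/9.

32.44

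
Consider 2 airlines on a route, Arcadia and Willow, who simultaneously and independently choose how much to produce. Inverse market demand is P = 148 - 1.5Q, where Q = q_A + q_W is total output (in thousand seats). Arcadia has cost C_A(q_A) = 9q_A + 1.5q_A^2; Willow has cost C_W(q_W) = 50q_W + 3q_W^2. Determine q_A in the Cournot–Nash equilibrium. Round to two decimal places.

Arcadia's profit: π_A = (148 - 1.5Q)q_A - (9q_A + (3/2)q_A²). Setting ∂π_A/∂q_A = 0: 139 - 6q_A - (3/2)(q_W) = 0.
Willow's first-order condition: 98 - 9q_W - (3/2)(q_A) = 0.
Best responses: q_A = (139 - (3/2)q_W)/6, q_W = (98 - (3/2)q_A)/9.
Solving the pair: q_A = 64/3, q_W = 22/3.

21.33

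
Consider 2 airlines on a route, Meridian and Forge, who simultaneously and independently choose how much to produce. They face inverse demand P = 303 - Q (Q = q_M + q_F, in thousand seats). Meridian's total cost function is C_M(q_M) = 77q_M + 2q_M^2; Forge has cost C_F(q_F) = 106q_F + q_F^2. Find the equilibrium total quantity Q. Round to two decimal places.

Meridian's profit: π_M = (303 - Q)q_M - (77q_M + 2q_M²). Setting ∂π_M/∂q_M = 0: 226 - 6q_M - (q_F) = 0.
Forge's profit: π_F = (303 - Q)q_F - (106q_F + q_F²). Setting ∂π_F/∂q_F = 0: 197 - 4q_F - (q_M) = 0.
Rearranging gives the reaction functions q_M = (226 - q_F)/6 and q_F = (197 - q_M)/4.
Substituting one into the other gives q_M = 707/23 and q_F = 956/23.
Total output Q = 707/23 + 956/23 = 1663/23.

72.30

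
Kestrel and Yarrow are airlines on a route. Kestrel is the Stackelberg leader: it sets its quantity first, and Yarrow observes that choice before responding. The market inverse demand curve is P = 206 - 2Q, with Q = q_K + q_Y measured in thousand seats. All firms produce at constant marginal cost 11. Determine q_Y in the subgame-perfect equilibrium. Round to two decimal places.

24.38

Solve by backward induction. Given q_K, the follower Yarrow maximises π_Y = (206 - 2q_K - 2q_Y)q_Y - 11q_Y.
∂π_Y/∂q_Y = 195 - 2q_K - 4q_Y = 0 gives the reaction function q_Y = (195 - 2q_K)/4.
Kestrel substitutes q_Y(q_K) into its own profit: π_K = q_K(206 - 2q_K - (195 - 2q_K)/2) - 11q_K = (217/2 - q_K)q_K - 11q_K.
Maximising: ∂π_K/∂q_K = 195/2 - 2q_K = 0, giving q_K = 195/4.
Then q_Y = (195 - 2·(195/4))/4 = 195/8.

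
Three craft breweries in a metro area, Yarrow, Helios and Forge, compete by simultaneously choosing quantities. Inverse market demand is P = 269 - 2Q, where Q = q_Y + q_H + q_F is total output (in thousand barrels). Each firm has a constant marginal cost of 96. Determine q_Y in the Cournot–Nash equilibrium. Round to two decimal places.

Each firm earns π_i = (269 - 2Q)q_i - 96q_i.
First-order condition (treating rivals' output as given): 173 - 4q_i - 2·Σ_{j≠i} q_j = 0.
With identical firms every q_j equals q_i, so Σ_{j≠i} q_j = 2q_i and 173 = 8q_i, giving q_i = 173/8.

21.63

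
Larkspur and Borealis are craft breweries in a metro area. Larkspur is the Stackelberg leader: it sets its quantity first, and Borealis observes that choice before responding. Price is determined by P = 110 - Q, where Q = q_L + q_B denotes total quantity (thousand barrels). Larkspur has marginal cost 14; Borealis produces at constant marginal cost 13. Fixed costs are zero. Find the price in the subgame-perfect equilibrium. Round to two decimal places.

Solve by backward induction. Given q_L, the follower Borealis maximises π_B = (110 - q_L - q_B)q_B - 13q_B.
Setting the follower's marginal profit to zero, 97 - q_L - 2q_B = 0, i.e. q_B = (97 - q_L)/2.
Larkspur substitutes q_B(q_L) into its own profit: π_L = q_L(110 - q_L - (97 - q_L)/2) - 14q_L = (123/2 - (1/2)q_L)q_L - 14q_L.
Maximising: ∂π_L/∂q_L = 95/2 - q_L = 0, giving q_L = 95/2.
Then q_B = (97 - 95/2)/2 = 99/4.
Total output Q = 289/4, so price P = 110 - 289/4 = 151/4.

37.75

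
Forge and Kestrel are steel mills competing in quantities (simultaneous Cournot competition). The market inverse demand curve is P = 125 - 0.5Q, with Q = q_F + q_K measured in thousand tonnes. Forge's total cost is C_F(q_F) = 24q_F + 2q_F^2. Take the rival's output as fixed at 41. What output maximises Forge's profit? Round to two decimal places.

With the rival's output fixed at 41, Forge's profit is π_F = (125 - (1/2)·41 - (1/2)q_F)q_F - (24q_F + 2q_F²) = (209/2 - (1/2)q_F)q_F - (24q_F + 2q_F²).
∂π_F/∂q_F = 161/2 - 5q_F = 0, so q_F = 161/10.

16.10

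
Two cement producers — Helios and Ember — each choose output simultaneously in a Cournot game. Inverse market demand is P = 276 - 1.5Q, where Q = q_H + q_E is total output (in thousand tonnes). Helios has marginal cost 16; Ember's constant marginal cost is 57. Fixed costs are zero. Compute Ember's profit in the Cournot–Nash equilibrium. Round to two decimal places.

Helios's profit: π_H = (276 - 1.5Q)q_H - (16q_H). Setting ∂π_H/∂q_H = 0: 260 - 3q_H - (3/2)(q_E) = 0.
Ember's profit: π_E = (276 - 1.5Q)q_E - (57q_E). Setting ∂π_E/∂q_E = 0: 219 - 3q_E - (3/2)(q_H) = 0.
Best responses: q_H = (260 - (3/2)q_E)/3, q_E = (219 - (3/2)q_H)/3.
Substituting one into the other gives q_H = 602/9 and q_E = 356/9.
Price P = 276 - (3/2)·(958/9) = 349/3.
Ember's profit: (349/3 - 57)·(356/9) = 2346.9630.

2346.96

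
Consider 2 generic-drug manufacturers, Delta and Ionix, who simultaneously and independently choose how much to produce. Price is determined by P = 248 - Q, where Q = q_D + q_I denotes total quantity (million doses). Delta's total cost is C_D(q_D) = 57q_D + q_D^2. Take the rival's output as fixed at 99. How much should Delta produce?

With the rival's output fixed at 99, Delta's profit is π_D = (248 - 99 - q_D)q_D - (57q_D + q_D²) = (149 - q_D)q_D - (57q_D + q_D²).
∂π_D/∂q_D = 92 - 4q_D = 0, so q_D = 23.

23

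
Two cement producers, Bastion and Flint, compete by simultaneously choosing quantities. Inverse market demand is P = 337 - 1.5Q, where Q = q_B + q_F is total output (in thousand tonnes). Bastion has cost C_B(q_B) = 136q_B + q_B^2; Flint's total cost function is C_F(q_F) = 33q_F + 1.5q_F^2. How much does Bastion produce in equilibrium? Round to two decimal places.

Bastion's profit: π_B = (337 - 1.5Q)q_B - (136q_B + q_B²). Setting ∂π_B/∂q_B = 0: 201 - 5q_B - (3/2)(q_F) = 0.
Flint's profit: π_F = (337 - 1.5Q)q_F - (33q_F + (3/2)q_F²). Setting ∂π_F/∂q_F = 0: 304 - 6q_F - (3/2)(q_B) = 0.
Best responses: q_B = (201 - (3/2)q_F)/5, q_F = (304 - (3/2)q_B)/6.
Substituting one into the other gives q_B = 1000/37 and q_F = 43.9099.

27.03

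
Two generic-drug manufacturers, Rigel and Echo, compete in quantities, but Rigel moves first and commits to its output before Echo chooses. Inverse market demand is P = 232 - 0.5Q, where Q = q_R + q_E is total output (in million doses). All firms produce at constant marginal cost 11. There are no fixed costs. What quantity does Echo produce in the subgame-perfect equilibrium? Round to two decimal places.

The follower Echo best-responds to any q_R: π_E = (232 - 0.5Q)q_E - 11q_E.
Setting the follower's marginal profit to zero, 221 - (1/2)q_R - q_E = 0, i.e. q_E = (221 - (1/2)q_R).
Rigel substitutes q_E(q_R) into its own profit: π_R = q_R(232 - (1/2)q_R - (221 - (1/2)q_R)/2) - 11q_R = (243/2 - (1/4)q_R)q_R - 11q_R.
The leader's first-order condition 221/2 - (1/2)q_R = 0 yields q_R = 221.
Then q_E = (221 - (1/2)·221) = 221/2.

110.50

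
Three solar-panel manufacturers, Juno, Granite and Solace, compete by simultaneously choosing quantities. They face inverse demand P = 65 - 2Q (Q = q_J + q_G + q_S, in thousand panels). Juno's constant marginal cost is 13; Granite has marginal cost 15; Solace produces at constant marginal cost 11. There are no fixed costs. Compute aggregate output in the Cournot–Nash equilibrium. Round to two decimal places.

19.50

Juno's profit: π_J = (65 - 2Q)q_J - (13q_J). Setting ∂π_J/∂q_J = 0: 52 - 4q_J - 2(q_G + q_S) = 0.
Granite's profit: π_G = (65 - 2Q)q_G - (15q_G). Setting ∂π_G/∂q_G = 0: 50 - 4q_G - 2(q_J + q_S) = 0.
Solace's first-order condition: 54 - 4q_S - 2(q_J + q_G) = 0.
Summing all 3 equations gives 156 − 8Q = 0, hence Q = 39/2.
Back-substituting: q_J = (52 − 39)/2 = 13/2, q_G = (50 − 39)/2 = 11/2, q_S = (54 − 39)/2 = 15/2.
Total output Q = 13/2 + 11/2 + 15/2 = 39/2.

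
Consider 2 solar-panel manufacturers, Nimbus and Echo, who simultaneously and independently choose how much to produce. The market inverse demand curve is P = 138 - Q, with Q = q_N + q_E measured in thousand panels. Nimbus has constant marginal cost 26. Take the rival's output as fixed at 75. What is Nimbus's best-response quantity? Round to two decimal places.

18.50

With the rival's output fixed at 75, Nimbus's profit is π_N = (138 - 75 - q_N)q_N - (26q_N) = (63 - q_N)q_N - (26q_N).
∂π_N/∂q_N = 37 - 2q_N = 0, so q_N = 37/2.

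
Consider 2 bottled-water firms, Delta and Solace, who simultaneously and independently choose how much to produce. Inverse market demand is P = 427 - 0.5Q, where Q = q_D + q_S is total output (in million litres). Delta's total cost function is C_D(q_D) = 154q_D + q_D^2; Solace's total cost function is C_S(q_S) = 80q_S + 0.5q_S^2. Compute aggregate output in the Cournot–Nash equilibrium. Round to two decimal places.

222.09

Delta's profit: π_D = (427 - 0.5Q)q_D - (154q_D + q_D²). Setting ∂π_D/∂q_D = 0: 273 - 3q_D - (1/2)(q_S) = 0.
Solace's profit: π_S = (427 - 0.5Q)q_S - (80q_S + (1/2)q_S²). Setting ∂π_S/∂q_S = 0: 347 - 2q_S - (1/2)(q_D) = 0.
So q_D = (273 - (1/2)q_S)/3 and q_S = (347 - (1/2)q_D)/2.
Solving the pair: q_D = 1490/23, q_S = 157.3043.
Total output Q = 1490/23 + 157.3043 = 222.0870.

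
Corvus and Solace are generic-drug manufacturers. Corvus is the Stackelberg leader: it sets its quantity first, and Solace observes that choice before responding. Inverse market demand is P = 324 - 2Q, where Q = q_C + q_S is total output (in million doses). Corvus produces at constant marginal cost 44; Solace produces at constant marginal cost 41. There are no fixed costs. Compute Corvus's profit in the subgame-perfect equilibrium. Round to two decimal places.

The follower Solace best-responds to any q_C: π_S = (324 - 2Q)q_S - 41q_S.
Follower FOC: 283 - 2q_C - 4q_S = 0, so q_S(q_C) = (283 - 2q_C)/4.
Corvus substitutes q_S(q_C) into its own profit: π_C = q_C(324 - 2q_C - (283 - 2q_C)/2) - 44q_C = (365/2 - q_C)q_C - 44q_C.
Maximising: ∂π_C/∂q_C = 277/2 - 2q_C = 0, giving q_C = 277/4.
Then q_S = (283 - 2·(277/4))/4 = 289/8.
Price P = 324 - 2·(843/8) = 453/4.
Corvus's profit: (453/4 - 44)·(277/4) = 4795.5625.

4795.56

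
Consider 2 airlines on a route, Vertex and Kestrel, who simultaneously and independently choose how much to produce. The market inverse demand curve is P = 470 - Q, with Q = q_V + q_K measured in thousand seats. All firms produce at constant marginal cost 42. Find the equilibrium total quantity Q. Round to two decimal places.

285.33

Each firm earns π_i = (470 - Q)q_i - 42q_i.
Setting ∂π_i/∂q_i = 0 with rivals' quantities fixed: 428 - 2q_i - q_j = 0.
By symmetry each firm produces the same amount; substituting q_j = q_i yields q_i = 428/3.
Total output Q = 428/3 + 428/3 = 856/3.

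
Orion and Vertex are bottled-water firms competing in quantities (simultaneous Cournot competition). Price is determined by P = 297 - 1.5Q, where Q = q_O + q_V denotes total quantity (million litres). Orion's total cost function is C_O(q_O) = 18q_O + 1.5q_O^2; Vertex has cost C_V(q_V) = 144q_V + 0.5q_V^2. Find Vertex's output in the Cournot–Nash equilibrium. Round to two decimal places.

Orion's profit: π_O = (297 - 1.5Q)q_O - (18q_O + (3/2)q_O²). Setting ∂π_O/∂q_O = 0: 279 - 6q_O - (3/2)(q_V) = 0.
Vertex's first-order condition: 153 - 4q_V - (3/2)(q_O) = 0.
So q_O = (279 - (3/2)q_V)/6 and q_V = (153 - (3/2)q_O)/4.
Solving the pair: q_O = 1182/29, q_V = 666/29.

22.97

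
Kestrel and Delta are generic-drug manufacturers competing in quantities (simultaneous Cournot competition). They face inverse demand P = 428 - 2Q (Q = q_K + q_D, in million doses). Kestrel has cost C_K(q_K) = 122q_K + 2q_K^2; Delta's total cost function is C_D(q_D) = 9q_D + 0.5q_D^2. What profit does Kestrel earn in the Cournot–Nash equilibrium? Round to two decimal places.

Kestrel's profit: π_K = (428 - 2Q)q_K - (122q_K + 2q_K²). Setting ∂π_K/∂q_K = 0: 306 - 8q_K - 2(q_D) = 0.
Delta's first-order condition: 419 - 5q_D - 2(q_K) = 0.
So q_K = (306 - 2q_D)/8 and q_D = (419 - 2q_K)/5.
Substituting one into the other gives q_K = 173/9 and q_D = 685/9.
Price P = 428 - 2·(286/3) = 712/3.
Kestrel's profit: (712/3)·(173/9) - 122·(173/9) - 2(173/9)² = 1477.9753.

1477.98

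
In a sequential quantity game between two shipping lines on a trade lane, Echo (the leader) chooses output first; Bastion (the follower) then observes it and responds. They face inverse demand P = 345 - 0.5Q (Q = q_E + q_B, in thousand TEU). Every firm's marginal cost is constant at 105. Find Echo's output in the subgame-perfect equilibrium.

240

The follower Bastion best-responds to any q_E: π_B = (345 - 0.5Q)q_B - 105q_B.
∂π_B/∂q_B = 240 - (1/2)q_E - q_B = 0 gives the reaction function q_B = (240 - (1/2)q_E).
Echo substitutes q_B(q_E) into its own profit: π_E = q_E(345 - (1/2)q_E - (240 - (1/2)q_E)/2) - 105q_E = (225 - (1/4)q_E)q_E - 105q_E.
Maximising: ∂π_E/∂q_E = 120 - (1/2)q_E = 0, giving q_E = 240.
Then q_B = (240 - (1/2)·240) = 120.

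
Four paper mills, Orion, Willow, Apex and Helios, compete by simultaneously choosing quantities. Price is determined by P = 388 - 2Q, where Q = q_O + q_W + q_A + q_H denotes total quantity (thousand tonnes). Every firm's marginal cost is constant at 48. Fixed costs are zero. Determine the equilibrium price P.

116

Each firm earns π_i = (388 - 2Q)q_i - 48q_i.
Setting ∂π_i/∂q_i = 0 with rivals' quantities fixed: 340 - 4q_i - 2·Σ_{j≠i} q_j = 0.
With identical firms every q_j equals q_i, so Σ_{j≠i} q_j = 3q_i and 340 = 10q_i, giving q_i = 34.
Total output Q = 136, so price P = 388 - 2·136 = 116.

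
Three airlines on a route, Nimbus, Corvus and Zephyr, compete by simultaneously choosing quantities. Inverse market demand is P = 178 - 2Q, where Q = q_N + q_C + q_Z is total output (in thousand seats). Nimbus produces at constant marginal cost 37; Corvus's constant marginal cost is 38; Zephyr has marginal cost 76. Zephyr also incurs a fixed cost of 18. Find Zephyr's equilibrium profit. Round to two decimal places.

Nimbus's profit: π_N = (178 - 2Q)q_N - (37q_N). Setting ∂π_N/∂q_N = 0: 141 - 4q_N - 2(q_C + q_Z) = 0.
Corvus's first-order condition: 140 - 4q_C - 2(q_N + q_Z) = 0.
Zephyr's profit: π_Z = (178 - 2Q)q_Z - (76q_Z). Setting ∂π_Z/∂q_Z = 0: 102 - 4q_Z - 2(q_N + q_C) = 0.
Adding the 3 first-order conditions: 383 − 8Q = 0, so Q = 383/8.
Back-substituting: q_N = (141 − 383/4)/2 = 181/8, q_C = (140 − 383/4)/2 = 177/8, q_Z = (102 − 383/4)/2 = 25/8.
Price P = 178 - 2·(383/8) = 329/4.
Zephyr's profit: (329/4 - 76)·(25/8) - 18 = 49/32.

1.53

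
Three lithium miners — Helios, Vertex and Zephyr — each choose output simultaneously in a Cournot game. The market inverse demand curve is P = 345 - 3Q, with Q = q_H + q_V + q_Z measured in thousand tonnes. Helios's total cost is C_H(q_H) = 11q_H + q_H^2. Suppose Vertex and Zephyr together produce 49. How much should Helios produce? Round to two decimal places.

23.38

With rivals' combined output fixed at 49, Helios's profit is π_H = (345 - 3·49 - 3q_H)q_H - (11q_H + q_H²) = (198 - 3q_H)q_H - (11q_H + q_H²).
∂π_H/∂q_H = 187 - 8q_H = 0, so q_H = 187/8.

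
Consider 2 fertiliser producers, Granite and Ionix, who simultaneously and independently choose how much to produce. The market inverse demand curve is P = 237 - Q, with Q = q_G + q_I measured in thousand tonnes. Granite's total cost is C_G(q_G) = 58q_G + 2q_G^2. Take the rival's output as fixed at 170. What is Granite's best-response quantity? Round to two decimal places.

1.50

With the rival's output fixed at 170, Granite's profit is π_G = (237 - 170 - q_G)q_G - (58q_G + 2q_G²) = (67 - q_G)q_G - (58q_G + 2q_G²).
∂π_G/∂q_G = 9 - 6q_G = 0, so q_G = 3/2.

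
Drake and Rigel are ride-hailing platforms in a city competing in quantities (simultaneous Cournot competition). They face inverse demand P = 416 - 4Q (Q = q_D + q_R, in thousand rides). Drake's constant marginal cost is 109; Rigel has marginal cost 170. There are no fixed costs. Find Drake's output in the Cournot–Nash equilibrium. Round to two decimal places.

30.67

Drake's profit: π_D = (416 - 4Q)q_D - (109q_D). Setting ∂π_D/∂q_D = 0: 307 - 8q_D - 4(q_R) = 0.
Rigel's profit: π_R = (416 - 4Q)q_R - (170q_R). Setting ∂π_R/∂q_R = 0: 246 - 8q_R - 4(q_D) = 0.
Rearranging gives the reaction functions q_D = (307 - 4q_R)/8 and q_R = (246 - 4q_D)/8.
Solving the pair: q_D = 92/3, q_R = 185/12.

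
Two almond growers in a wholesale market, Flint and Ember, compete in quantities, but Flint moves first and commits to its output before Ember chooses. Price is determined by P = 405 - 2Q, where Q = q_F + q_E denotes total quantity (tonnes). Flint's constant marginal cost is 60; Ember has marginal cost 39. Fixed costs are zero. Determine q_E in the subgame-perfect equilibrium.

The follower Ember best-responds to any q_F: π_E = (405 - 2Q)q_E - 39q_E.
∂π_E/∂q_E = 366 - 2q_F - 4q_E = 0 gives the reaction function q_E = (366 - 2q_F)/4.
The leader anticipates this reaction. Substituting into P = 405 - 2Q gives P = 222 - q_F, so π_F = (222 - q_F)q_F - 60q_F.
Maximising: ∂π_F/∂q_F = 162 - 2q_F = 0, giving q_F = 81.
Then q_E = (366 - 2·81)/4 = 51.

51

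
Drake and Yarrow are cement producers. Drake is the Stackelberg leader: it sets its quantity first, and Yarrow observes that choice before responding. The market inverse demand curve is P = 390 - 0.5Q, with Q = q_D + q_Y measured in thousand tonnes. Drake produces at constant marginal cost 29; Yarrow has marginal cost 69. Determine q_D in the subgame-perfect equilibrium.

Solve by backward induction. Given q_D, the follower Yarrow maximises π_Y = (390 - (1/2)q_D - (1/2)q_Y)q_Y - 69q_Y.
Setting the follower's marginal profit to zero, 321 - (1/2)q_D - q_Y = 0, i.e. q_Y = (321 - (1/2)q_D).
The leader anticipates this reaction. Substituting into P = 390 - 0.5Q gives P = 459/2 - (1/4)q_D, so π_D = (459/2 - (1/4)q_D)q_D - 29q_D.
Leader FOC: 401/2 - (1/2)q_D = 0, so q_D = 401.
Then q_Y = (321 - (1/2)·401) = 241/2.

401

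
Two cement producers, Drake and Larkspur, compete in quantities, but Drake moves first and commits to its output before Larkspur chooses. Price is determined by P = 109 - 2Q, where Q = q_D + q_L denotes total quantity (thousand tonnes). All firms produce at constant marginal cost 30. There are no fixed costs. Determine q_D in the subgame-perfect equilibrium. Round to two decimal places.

19.75

The follower Larkspur best-responds to any q_D: π_L = (109 - 2Q)q_L - 30q_L.
Setting the follower's marginal profit to zero, 79 - 2q_D - 4q_L = 0, i.e. q_L = (79 - 2q_D)/4.
Drake substitutes q_L(q_D) into its own profit: π_D = q_D(109 - 2q_D - (79 - 2q_D)/2) - 30q_D = (139/2 - q_D)q_D - 30q_D.
Maximising: ∂π_D/∂q_D = 79/2 - 2q_D = 0, giving q_D = 79/4.
Then q_L = (79 - 2·(79/4))/4 = 79/8.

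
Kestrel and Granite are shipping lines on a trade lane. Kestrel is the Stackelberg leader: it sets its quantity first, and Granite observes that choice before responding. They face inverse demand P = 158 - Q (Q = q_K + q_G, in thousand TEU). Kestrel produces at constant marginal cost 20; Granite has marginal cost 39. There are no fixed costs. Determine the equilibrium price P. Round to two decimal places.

59.25

The follower Granite best-responds to any q_K: π_G = (158 - Q)q_G - 39q_G.
Follower FOC: 119 - q_K - 2q_G = 0, so q_G(q_K) = (119 - q_K)/2.
The leader anticipates this reaction. Substituting into P = 158 - Q gives P = 197/2 - (1/2)q_K, so π_K = (197/2 - (1/2)q_K)q_K - 20q_K.
The leader's first-order condition 157/2 - q_K = 0 yields q_K = 157/2.
Then q_G = (119 - 157/2)/2 = 81/4.
Total output Q = 395/4, so price P = 158 - 395/4 = 237/4.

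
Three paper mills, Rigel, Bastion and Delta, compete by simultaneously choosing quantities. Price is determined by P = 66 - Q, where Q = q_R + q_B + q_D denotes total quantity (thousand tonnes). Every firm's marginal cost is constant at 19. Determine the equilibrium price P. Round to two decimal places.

Each firm earns π_i = (66 - Q)q_i - 19q_i.
Setting ∂π_i/∂q_i = 0 with rivals' quantities fixed: 47 - 2q_i - Σ_{j≠i} q_j = 0.
With identical firms every q_j equals q_i, so Σ_{j≠i} q_j = 2q_i and 47 = 4q_i, giving q_i = 47/4.
Total output Q = 141/4, so price P = 66 - 141/4 = 123/4.

30.75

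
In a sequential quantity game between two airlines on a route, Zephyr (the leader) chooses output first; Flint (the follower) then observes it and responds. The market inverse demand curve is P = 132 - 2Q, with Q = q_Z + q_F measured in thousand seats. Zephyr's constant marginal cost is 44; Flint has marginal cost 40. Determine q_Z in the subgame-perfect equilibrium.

21

The follower Flint best-responds to any q_Z: π_F = (132 - 2Q)q_F - 40q_F.
∂π_F/∂q_F = 92 - 2q_Z - 4q_F = 0 gives the reaction function q_F = (92 - 2q_Z)/4.
Zephyr substitutes q_F(q_Z) into its own profit: π_Z = q_Z(132 - 2q_Z - (92 - 2q_Z)/2) - 44q_Z = (86 - q_Z)q_Z - 44q_Z.
Maximising: ∂π_Z/∂q_Z = 42 - 2q_Z = 0, giving q_Z = 21.
Then q_F = (92 - 2·21)/4 = 25/2.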